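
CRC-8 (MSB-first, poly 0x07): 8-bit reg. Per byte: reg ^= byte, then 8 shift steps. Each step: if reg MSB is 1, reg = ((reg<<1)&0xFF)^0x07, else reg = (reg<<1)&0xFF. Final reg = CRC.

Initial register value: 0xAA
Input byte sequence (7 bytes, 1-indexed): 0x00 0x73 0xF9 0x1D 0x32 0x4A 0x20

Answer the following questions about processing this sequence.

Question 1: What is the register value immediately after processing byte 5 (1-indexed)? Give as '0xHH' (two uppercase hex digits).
After byte 1 (0x00): reg=0x5F
After byte 2 (0x73): reg=0xC4
After byte 3 (0xF9): reg=0xB3
After byte 4 (0x1D): reg=0x43
After byte 5 (0x32): reg=0x50

Answer: 0x50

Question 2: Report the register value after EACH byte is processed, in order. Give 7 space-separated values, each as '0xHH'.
0x5F 0xC4 0xB3 0x43 0x50 0x46 0x35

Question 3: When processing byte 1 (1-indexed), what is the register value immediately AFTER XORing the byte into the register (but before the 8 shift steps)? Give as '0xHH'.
Register before byte 1: 0xAA
Byte 1: 0x00
0xAA XOR 0x00 = 0xAA

Answer: 0xAA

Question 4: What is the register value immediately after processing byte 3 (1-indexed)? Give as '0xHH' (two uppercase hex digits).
After byte 1 (0x00): reg=0x5F
After byte 2 (0x73): reg=0xC4
After byte 3 (0xF9): reg=0xB3

Answer: 0xB3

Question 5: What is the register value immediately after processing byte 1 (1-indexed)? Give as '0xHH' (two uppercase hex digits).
Answer: 0x5F

Derivation:
After byte 1 (0x00): reg=0x5F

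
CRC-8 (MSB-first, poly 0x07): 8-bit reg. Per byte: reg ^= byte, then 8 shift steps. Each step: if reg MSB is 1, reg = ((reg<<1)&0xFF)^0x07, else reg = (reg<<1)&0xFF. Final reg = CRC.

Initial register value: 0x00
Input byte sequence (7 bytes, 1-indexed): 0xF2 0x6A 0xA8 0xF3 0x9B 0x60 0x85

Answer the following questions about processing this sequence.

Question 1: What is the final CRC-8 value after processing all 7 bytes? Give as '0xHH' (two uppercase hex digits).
Answer: 0xA5

Derivation:
After byte 1 (0xF2): reg=0xD0
After byte 2 (0x6A): reg=0x2F
After byte 3 (0xA8): reg=0x9C
After byte 4 (0xF3): reg=0x0A
After byte 5 (0x9B): reg=0xFE
After byte 6 (0x60): reg=0xD3
After byte 7 (0x85): reg=0xA5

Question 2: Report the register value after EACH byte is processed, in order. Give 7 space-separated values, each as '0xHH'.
0xD0 0x2F 0x9C 0x0A 0xFE 0xD3 0xA5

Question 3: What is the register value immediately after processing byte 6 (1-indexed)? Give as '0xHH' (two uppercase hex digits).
Answer: 0xD3

Derivation:
After byte 1 (0xF2): reg=0xD0
After byte 2 (0x6A): reg=0x2F
After byte 3 (0xA8): reg=0x9C
After byte 4 (0xF3): reg=0x0A
After byte 5 (0x9B): reg=0xFE
After byte 6 (0x60): reg=0xD3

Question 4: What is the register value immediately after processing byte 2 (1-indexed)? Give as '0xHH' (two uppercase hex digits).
After byte 1 (0xF2): reg=0xD0
After byte 2 (0x6A): reg=0x2F

Answer: 0x2F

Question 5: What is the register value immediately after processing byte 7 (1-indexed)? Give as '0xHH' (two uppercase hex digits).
Answer: 0xA5

Derivation:
After byte 1 (0xF2): reg=0xD0
After byte 2 (0x6A): reg=0x2F
After byte 3 (0xA8): reg=0x9C
After byte 4 (0xF3): reg=0x0A
After byte 5 (0x9B): reg=0xFE
After byte 6 (0x60): reg=0xD3
After byte 7 (0x85): reg=0xA5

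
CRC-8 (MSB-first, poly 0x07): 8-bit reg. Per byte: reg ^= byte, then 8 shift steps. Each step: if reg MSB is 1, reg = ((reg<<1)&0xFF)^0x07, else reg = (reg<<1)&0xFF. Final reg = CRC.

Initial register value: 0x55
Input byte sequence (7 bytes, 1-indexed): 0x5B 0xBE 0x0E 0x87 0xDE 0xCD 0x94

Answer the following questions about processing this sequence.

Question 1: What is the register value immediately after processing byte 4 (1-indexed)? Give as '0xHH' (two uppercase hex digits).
Answer: 0x48

Derivation:
After byte 1 (0x5B): reg=0x2A
After byte 2 (0xBE): reg=0xE5
After byte 3 (0x0E): reg=0x9F
After byte 4 (0x87): reg=0x48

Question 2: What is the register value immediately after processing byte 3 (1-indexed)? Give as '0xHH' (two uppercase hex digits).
After byte 1 (0x5B): reg=0x2A
After byte 2 (0xBE): reg=0xE5
After byte 3 (0x0E): reg=0x9F

Answer: 0x9F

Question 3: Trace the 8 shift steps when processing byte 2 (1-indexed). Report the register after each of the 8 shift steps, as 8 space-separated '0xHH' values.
After byte 1 (0x5B): reg=0x2A
Register before byte 2: 0x2A
After XOR with byte 0xBE: 0x94

Answer: 0x2F 0x5E 0xBC 0x7F 0xFE 0xFB 0xF1 0xE5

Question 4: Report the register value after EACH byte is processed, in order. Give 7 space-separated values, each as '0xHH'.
0x2A 0xE5 0x9F 0x48 0xEB 0xF2 0x35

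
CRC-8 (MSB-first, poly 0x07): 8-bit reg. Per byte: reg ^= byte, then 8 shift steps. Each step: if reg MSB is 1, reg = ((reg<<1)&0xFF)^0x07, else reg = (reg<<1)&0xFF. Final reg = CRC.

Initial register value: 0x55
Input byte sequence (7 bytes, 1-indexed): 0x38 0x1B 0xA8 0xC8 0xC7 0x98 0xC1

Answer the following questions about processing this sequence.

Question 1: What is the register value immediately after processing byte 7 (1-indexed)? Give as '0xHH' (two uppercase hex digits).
After byte 1 (0x38): reg=0x04
After byte 2 (0x1B): reg=0x5D
After byte 3 (0xA8): reg=0xC5
After byte 4 (0xC8): reg=0x23
After byte 5 (0xC7): reg=0xB2
After byte 6 (0x98): reg=0xD6
After byte 7 (0xC1): reg=0x65

Answer: 0x65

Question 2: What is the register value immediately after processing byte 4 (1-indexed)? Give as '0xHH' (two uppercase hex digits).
After byte 1 (0x38): reg=0x04
After byte 2 (0x1B): reg=0x5D
After byte 3 (0xA8): reg=0xC5
After byte 4 (0xC8): reg=0x23

Answer: 0x23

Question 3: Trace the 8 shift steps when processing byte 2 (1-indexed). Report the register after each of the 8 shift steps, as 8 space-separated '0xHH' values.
Answer: 0x3E 0x7C 0xF8 0xF7 0xE9 0xD5 0xAD 0x5D

Derivation:
After byte 1 (0x38): reg=0x04
Register before byte 2: 0x04
After XOR with byte 0x1B: 0x1F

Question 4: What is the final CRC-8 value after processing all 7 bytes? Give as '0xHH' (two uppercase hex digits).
After byte 1 (0x38): reg=0x04
After byte 2 (0x1B): reg=0x5D
After byte 3 (0xA8): reg=0xC5
After byte 4 (0xC8): reg=0x23
After byte 5 (0xC7): reg=0xB2
After byte 6 (0x98): reg=0xD6
After byte 7 (0xC1): reg=0x65

Answer: 0x65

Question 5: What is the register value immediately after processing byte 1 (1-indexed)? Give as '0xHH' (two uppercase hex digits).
Answer: 0x04

Derivation:
After byte 1 (0x38): reg=0x04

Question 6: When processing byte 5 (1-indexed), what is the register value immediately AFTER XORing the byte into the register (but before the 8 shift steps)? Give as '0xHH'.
Register before byte 5: 0x23
Byte 5: 0xC7
0x23 XOR 0xC7 = 0xE4

Answer: 0xE4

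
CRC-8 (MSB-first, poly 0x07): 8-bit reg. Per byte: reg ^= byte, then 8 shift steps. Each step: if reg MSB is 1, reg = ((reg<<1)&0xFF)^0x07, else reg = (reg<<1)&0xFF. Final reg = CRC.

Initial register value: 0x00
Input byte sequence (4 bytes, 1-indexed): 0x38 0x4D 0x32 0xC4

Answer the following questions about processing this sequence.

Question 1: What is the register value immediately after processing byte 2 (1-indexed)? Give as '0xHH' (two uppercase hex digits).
Answer: 0xB5

Derivation:
After byte 1 (0x38): reg=0xA8
After byte 2 (0x4D): reg=0xB5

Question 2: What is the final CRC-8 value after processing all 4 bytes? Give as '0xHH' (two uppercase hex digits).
After byte 1 (0x38): reg=0xA8
After byte 2 (0x4D): reg=0xB5
After byte 3 (0x32): reg=0x9C
After byte 4 (0xC4): reg=0x8F

Answer: 0x8F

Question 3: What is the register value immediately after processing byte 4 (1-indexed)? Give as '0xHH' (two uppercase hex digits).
After byte 1 (0x38): reg=0xA8
After byte 2 (0x4D): reg=0xB5
After byte 3 (0x32): reg=0x9C
After byte 4 (0xC4): reg=0x8F

Answer: 0x8F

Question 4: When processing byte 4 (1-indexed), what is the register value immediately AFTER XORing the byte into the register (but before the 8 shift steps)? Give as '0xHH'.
Register before byte 4: 0x9C
Byte 4: 0xC4
0x9C XOR 0xC4 = 0x58

Answer: 0x58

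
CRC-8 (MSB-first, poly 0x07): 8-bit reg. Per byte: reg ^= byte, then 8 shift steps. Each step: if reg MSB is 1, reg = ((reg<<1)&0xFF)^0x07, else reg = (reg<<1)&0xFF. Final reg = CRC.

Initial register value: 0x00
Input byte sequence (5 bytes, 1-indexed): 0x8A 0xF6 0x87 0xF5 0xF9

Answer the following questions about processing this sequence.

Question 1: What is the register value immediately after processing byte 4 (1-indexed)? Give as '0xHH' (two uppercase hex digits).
After byte 1 (0x8A): reg=0xBF
After byte 2 (0xF6): reg=0xF8
After byte 3 (0x87): reg=0x7A
After byte 4 (0xF5): reg=0xA4

Answer: 0xA4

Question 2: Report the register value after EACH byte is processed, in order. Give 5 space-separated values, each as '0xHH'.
0xBF 0xF8 0x7A 0xA4 0x94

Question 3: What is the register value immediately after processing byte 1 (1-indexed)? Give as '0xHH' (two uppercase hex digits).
Answer: 0xBF

Derivation:
After byte 1 (0x8A): reg=0xBF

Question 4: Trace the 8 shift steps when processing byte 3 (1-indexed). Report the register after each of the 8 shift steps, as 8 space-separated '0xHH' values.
Answer: 0xFE 0xFB 0xF1 0xE5 0xCD 0x9D 0x3D 0x7A

Derivation:
After byte 1 (0x8A): reg=0xBF
After byte 2 (0xF6): reg=0xF8
Register before byte 3: 0xF8
After XOR with byte 0x87: 0x7F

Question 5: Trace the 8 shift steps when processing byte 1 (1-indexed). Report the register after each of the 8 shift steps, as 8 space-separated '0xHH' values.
Register before byte 1: 0x00
After XOR with byte 0x8A: 0x8A

Answer: 0x13 0x26 0x4C 0x98 0x37 0x6E 0xDC 0xBF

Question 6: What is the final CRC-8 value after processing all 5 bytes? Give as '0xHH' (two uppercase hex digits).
Answer: 0x94

Derivation:
After byte 1 (0x8A): reg=0xBF
After byte 2 (0xF6): reg=0xF8
After byte 3 (0x87): reg=0x7A
After byte 4 (0xF5): reg=0xA4
After byte 5 (0xF9): reg=0x94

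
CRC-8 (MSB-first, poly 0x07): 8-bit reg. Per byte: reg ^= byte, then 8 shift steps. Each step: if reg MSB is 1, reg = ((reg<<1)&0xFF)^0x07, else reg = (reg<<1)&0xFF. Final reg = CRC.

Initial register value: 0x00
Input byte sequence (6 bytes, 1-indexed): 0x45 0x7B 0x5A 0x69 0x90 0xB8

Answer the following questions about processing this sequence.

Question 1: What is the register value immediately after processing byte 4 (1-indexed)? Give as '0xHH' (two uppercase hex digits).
Answer: 0xC8

Derivation:
After byte 1 (0x45): reg=0xDC
After byte 2 (0x7B): reg=0x7C
After byte 3 (0x5A): reg=0xF2
After byte 4 (0x69): reg=0xC8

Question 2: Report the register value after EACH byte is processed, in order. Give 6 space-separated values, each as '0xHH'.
0xDC 0x7C 0xF2 0xC8 0x8F 0x85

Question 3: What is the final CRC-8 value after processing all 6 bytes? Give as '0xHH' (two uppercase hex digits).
Answer: 0x85

Derivation:
After byte 1 (0x45): reg=0xDC
After byte 2 (0x7B): reg=0x7C
After byte 3 (0x5A): reg=0xF2
After byte 4 (0x69): reg=0xC8
After byte 5 (0x90): reg=0x8F
After byte 6 (0xB8): reg=0x85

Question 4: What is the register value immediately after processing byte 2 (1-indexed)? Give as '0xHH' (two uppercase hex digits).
After byte 1 (0x45): reg=0xDC
After byte 2 (0x7B): reg=0x7C

Answer: 0x7C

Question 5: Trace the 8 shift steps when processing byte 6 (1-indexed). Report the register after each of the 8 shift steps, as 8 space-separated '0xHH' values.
After byte 1 (0x45): reg=0xDC
After byte 2 (0x7B): reg=0x7C
After byte 3 (0x5A): reg=0xF2
After byte 4 (0x69): reg=0xC8
After byte 5 (0x90): reg=0x8F
Register before byte 6: 0x8F
After XOR with byte 0xB8: 0x37

Answer: 0x6E 0xDC 0xBF 0x79 0xF2 0xE3 0xC1 0x85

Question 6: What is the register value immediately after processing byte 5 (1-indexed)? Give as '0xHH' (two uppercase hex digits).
Answer: 0x8F

Derivation:
After byte 1 (0x45): reg=0xDC
After byte 2 (0x7B): reg=0x7C
After byte 3 (0x5A): reg=0xF2
After byte 4 (0x69): reg=0xC8
After byte 5 (0x90): reg=0x8F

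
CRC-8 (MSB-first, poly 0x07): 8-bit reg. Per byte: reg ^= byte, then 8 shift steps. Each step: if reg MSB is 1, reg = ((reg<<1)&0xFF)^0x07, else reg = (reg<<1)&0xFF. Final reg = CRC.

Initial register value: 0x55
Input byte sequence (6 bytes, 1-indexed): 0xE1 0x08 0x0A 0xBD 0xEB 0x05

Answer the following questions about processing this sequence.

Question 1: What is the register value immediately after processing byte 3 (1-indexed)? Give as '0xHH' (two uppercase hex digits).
Answer: 0xDF

Derivation:
After byte 1 (0xE1): reg=0x05
After byte 2 (0x08): reg=0x23
After byte 3 (0x0A): reg=0xDF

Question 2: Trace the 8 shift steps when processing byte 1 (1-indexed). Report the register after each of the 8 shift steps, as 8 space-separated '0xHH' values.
Register before byte 1: 0x55
After XOR with byte 0xE1: 0xB4

Answer: 0x6F 0xDE 0xBB 0x71 0xE2 0xC3 0x81 0x05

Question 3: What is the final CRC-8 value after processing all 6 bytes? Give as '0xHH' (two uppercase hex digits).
Answer: 0xDC

Derivation:
After byte 1 (0xE1): reg=0x05
After byte 2 (0x08): reg=0x23
After byte 3 (0x0A): reg=0xDF
After byte 4 (0xBD): reg=0x29
After byte 5 (0xEB): reg=0x40
After byte 6 (0x05): reg=0xDC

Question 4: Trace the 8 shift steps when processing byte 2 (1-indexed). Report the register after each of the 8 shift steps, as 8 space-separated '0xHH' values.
After byte 1 (0xE1): reg=0x05
Register before byte 2: 0x05
After XOR with byte 0x08: 0x0D

Answer: 0x1A 0x34 0x68 0xD0 0xA7 0x49 0x92 0x23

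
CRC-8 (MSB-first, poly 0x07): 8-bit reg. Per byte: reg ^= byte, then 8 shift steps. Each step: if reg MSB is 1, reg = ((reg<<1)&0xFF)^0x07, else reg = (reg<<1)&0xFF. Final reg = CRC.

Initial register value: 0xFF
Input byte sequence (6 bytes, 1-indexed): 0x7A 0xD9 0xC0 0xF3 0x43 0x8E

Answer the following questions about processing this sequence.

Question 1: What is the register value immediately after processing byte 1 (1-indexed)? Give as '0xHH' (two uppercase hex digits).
Answer: 0x92

Derivation:
After byte 1 (0x7A): reg=0x92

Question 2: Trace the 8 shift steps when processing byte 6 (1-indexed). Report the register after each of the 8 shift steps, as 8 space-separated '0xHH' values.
Answer: 0xE9 0xD5 0xAD 0x5D 0xBA 0x73 0xE6 0xCB

Derivation:
After byte 1 (0x7A): reg=0x92
After byte 2 (0xD9): reg=0xF6
After byte 3 (0xC0): reg=0x82
After byte 4 (0xF3): reg=0x50
After byte 5 (0x43): reg=0x79
Register before byte 6: 0x79
After XOR with byte 0x8E: 0xF7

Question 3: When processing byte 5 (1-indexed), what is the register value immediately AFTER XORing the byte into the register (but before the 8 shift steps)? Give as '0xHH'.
Register before byte 5: 0x50
Byte 5: 0x43
0x50 XOR 0x43 = 0x13

Answer: 0x13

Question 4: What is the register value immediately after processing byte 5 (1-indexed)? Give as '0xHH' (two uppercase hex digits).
Answer: 0x79

Derivation:
After byte 1 (0x7A): reg=0x92
After byte 2 (0xD9): reg=0xF6
After byte 3 (0xC0): reg=0x82
After byte 4 (0xF3): reg=0x50
After byte 5 (0x43): reg=0x79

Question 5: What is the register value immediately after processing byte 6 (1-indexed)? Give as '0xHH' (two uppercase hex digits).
Answer: 0xCB

Derivation:
After byte 1 (0x7A): reg=0x92
After byte 2 (0xD9): reg=0xF6
After byte 3 (0xC0): reg=0x82
After byte 4 (0xF3): reg=0x50
After byte 5 (0x43): reg=0x79
After byte 6 (0x8E): reg=0xCB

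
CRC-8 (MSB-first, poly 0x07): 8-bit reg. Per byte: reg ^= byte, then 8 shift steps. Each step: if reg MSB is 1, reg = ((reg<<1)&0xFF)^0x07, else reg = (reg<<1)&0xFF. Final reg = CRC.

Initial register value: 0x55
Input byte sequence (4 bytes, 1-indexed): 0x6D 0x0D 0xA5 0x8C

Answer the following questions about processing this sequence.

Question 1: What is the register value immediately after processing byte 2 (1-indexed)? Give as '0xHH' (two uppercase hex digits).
Answer: 0x72

Derivation:
After byte 1 (0x6D): reg=0xA8
After byte 2 (0x0D): reg=0x72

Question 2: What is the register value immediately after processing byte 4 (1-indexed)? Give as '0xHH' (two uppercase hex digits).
Answer: 0x7C

Derivation:
After byte 1 (0x6D): reg=0xA8
After byte 2 (0x0D): reg=0x72
After byte 3 (0xA5): reg=0x2B
After byte 4 (0x8C): reg=0x7C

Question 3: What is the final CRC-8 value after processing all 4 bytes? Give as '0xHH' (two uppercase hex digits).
Answer: 0x7C

Derivation:
After byte 1 (0x6D): reg=0xA8
After byte 2 (0x0D): reg=0x72
After byte 3 (0xA5): reg=0x2B
After byte 4 (0x8C): reg=0x7C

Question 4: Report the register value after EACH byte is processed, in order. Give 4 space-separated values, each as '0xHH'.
0xA8 0x72 0x2B 0x7C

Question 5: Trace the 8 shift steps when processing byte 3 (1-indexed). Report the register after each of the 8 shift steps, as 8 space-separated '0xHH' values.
After byte 1 (0x6D): reg=0xA8
After byte 2 (0x0D): reg=0x72
Register before byte 3: 0x72
After XOR with byte 0xA5: 0xD7

Answer: 0xA9 0x55 0xAA 0x53 0xA6 0x4B 0x96 0x2B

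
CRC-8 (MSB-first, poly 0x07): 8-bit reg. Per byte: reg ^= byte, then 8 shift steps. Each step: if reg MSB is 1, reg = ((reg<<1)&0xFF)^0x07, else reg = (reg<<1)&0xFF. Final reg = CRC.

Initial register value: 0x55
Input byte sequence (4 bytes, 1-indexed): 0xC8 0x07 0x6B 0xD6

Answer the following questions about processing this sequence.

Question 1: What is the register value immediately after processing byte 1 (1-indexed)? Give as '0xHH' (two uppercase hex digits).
Answer: 0xDA

Derivation:
After byte 1 (0xC8): reg=0xDA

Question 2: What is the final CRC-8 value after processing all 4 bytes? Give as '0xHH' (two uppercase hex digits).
Answer: 0xF0

Derivation:
After byte 1 (0xC8): reg=0xDA
After byte 2 (0x07): reg=0x1D
After byte 3 (0x6B): reg=0x45
After byte 4 (0xD6): reg=0xF0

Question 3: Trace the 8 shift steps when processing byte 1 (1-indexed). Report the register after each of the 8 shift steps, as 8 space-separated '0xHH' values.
Register before byte 1: 0x55
After XOR with byte 0xC8: 0x9D

Answer: 0x3D 0x7A 0xF4 0xEF 0xD9 0xB5 0x6D 0xDA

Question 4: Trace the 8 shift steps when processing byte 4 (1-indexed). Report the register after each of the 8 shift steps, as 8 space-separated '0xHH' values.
After byte 1 (0xC8): reg=0xDA
After byte 2 (0x07): reg=0x1D
After byte 3 (0x6B): reg=0x45
Register before byte 4: 0x45
After XOR with byte 0xD6: 0x93

Answer: 0x21 0x42 0x84 0x0F 0x1E 0x3C 0x78 0xF0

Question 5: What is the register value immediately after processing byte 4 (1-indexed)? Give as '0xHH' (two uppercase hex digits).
Answer: 0xF0

Derivation:
After byte 1 (0xC8): reg=0xDA
After byte 2 (0x07): reg=0x1D
After byte 3 (0x6B): reg=0x45
After byte 4 (0xD6): reg=0xF0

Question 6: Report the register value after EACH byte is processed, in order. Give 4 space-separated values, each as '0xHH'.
0xDA 0x1D 0x45 0xF0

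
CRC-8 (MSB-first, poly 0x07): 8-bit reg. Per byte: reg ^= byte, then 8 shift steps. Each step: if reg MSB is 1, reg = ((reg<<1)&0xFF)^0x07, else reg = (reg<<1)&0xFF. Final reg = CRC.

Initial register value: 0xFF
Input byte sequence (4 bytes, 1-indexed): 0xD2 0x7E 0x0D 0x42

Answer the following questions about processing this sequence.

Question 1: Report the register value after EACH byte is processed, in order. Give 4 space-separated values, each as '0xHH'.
0xC3 0x3A 0x85 0x5B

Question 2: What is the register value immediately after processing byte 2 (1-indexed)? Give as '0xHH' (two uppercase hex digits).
Answer: 0x3A

Derivation:
After byte 1 (0xD2): reg=0xC3
After byte 2 (0x7E): reg=0x3A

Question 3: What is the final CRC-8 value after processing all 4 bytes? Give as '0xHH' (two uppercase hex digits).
After byte 1 (0xD2): reg=0xC3
After byte 2 (0x7E): reg=0x3A
After byte 3 (0x0D): reg=0x85
After byte 4 (0x42): reg=0x5B

Answer: 0x5B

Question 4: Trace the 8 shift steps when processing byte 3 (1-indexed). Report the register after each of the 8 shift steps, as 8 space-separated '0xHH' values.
After byte 1 (0xD2): reg=0xC3
After byte 2 (0x7E): reg=0x3A
Register before byte 3: 0x3A
After XOR with byte 0x0D: 0x37

Answer: 0x6E 0xDC 0xBF 0x79 0xF2 0xE3 0xC1 0x85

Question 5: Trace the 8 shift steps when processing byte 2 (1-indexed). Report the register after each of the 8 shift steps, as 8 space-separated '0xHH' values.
After byte 1 (0xD2): reg=0xC3
Register before byte 2: 0xC3
After XOR with byte 0x7E: 0xBD

Answer: 0x7D 0xFA 0xF3 0xE1 0xC5 0x8D 0x1D 0x3A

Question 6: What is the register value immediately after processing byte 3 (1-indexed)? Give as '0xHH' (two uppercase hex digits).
After byte 1 (0xD2): reg=0xC3
After byte 2 (0x7E): reg=0x3A
After byte 3 (0x0D): reg=0x85

Answer: 0x85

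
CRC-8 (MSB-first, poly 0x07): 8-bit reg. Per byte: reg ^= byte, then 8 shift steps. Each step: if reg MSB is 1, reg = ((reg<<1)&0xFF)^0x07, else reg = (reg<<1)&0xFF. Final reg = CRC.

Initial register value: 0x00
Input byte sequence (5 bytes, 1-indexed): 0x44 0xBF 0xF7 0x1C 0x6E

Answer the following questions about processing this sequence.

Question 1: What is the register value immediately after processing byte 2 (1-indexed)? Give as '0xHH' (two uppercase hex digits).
After byte 1 (0x44): reg=0xDB
After byte 2 (0xBF): reg=0x3B

Answer: 0x3B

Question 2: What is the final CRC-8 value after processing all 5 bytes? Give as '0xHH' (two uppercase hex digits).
After byte 1 (0x44): reg=0xDB
After byte 2 (0xBF): reg=0x3B
After byte 3 (0xF7): reg=0x6A
After byte 4 (0x1C): reg=0x45
After byte 5 (0x6E): reg=0xD1

Answer: 0xD1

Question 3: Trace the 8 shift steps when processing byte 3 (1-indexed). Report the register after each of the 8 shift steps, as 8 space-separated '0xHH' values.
Answer: 0x9F 0x39 0x72 0xE4 0xCF 0x99 0x35 0x6A

Derivation:
After byte 1 (0x44): reg=0xDB
After byte 2 (0xBF): reg=0x3B
Register before byte 3: 0x3B
After XOR with byte 0xF7: 0xCC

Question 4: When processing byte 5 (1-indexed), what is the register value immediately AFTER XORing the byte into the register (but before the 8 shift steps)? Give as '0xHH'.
Register before byte 5: 0x45
Byte 5: 0x6E
0x45 XOR 0x6E = 0x2B

Answer: 0x2B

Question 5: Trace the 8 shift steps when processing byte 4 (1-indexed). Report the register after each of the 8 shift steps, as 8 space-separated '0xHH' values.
After byte 1 (0x44): reg=0xDB
After byte 2 (0xBF): reg=0x3B
After byte 3 (0xF7): reg=0x6A
Register before byte 4: 0x6A
After XOR with byte 0x1C: 0x76

Answer: 0xEC 0xDF 0xB9 0x75 0xEA 0xD3 0xA1 0x45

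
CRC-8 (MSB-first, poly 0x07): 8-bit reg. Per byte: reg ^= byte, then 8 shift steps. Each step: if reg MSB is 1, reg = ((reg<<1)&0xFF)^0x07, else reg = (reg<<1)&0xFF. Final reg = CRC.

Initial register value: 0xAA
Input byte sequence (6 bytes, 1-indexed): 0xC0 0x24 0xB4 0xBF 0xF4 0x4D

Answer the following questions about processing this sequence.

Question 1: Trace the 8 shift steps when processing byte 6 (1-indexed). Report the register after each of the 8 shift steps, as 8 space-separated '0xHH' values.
Answer: 0x4D 0x9A 0x33 0x66 0xCC 0x9F 0x39 0x72

Derivation:
After byte 1 (0xC0): reg=0x11
After byte 2 (0x24): reg=0x8B
After byte 3 (0xB4): reg=0xBD
After byte 4 (0xBF): reg=0x0E
After byte 5 (0xF4): reg=0xE8
Register before byte 6: 0xE8
After XOR with byte 0x4D: 0xA5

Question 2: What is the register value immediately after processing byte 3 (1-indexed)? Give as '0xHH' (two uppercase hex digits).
Answer: 0xBD

Derivation:
After byte 1 (0xC0): reg=0x11
After byte 2 (0x24): reg=0x8B
After byte 3 (0xB4): reg=0xBD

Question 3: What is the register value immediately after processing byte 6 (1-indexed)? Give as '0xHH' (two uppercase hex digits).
After byte 1 (0xC0): reg=0x11
After byte 2 (0x24): reg=0x8B
After byte 3 (0xB4): reg=0xBD
After byte 4 (0xBF): reg=0x0E
After byte 5 (0xF4): reg=0xE8
After byte 6 (0x4D): reg=0x72

Answer: 0x72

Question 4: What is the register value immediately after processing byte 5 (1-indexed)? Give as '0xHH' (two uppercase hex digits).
Answer: 0xE8

Derivation:
After byte 1 (0xC0): reg=0x11
After byte 2 (0x24): reg=0x8B
After byte 3 (0xB4): reg=0xBD
After byte 4 (0xBF): reg=0x0E
After byte 5 (0xF4): reg=0xE8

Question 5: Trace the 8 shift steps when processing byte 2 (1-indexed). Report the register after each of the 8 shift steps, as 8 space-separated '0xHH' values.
After byte 1 (0xC0): reg=0x11
Register before byte 2: 0x11
After XOR with byte 0x24: 0x35

Answer: 0x6A 0xD4 0xAF 0x59 0xB2 0x63 0xC6 0x8B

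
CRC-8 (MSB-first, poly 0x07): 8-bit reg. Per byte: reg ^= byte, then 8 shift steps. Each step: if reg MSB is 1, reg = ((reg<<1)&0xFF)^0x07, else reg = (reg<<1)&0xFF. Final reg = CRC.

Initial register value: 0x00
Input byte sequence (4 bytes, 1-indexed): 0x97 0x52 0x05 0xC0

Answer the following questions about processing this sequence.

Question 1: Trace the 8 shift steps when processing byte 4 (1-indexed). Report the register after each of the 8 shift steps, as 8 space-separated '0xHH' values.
Answer: 0x84 0x0F 0x1E 0x3C 0x78 0xF0 0xE7 0xC9

Derivation:
After byte 1 (0x97): reg=0xEC
After byte 2 (0x52): reg=0x33
After byte 3 (0x05): reg=0x82
Register before byte 4: 0x82
After XOR with byte 0xC0: 0x42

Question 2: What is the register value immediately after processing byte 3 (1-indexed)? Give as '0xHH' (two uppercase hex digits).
After byte 1 (0x97): reg=0xEC
After byte 2 (0x52): reg=0x33
After byte 3 (0x05): reg=0x82

Answer: 0x82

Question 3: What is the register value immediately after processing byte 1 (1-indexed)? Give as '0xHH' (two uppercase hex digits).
Answer: 0xEC

Derivation:
After byte 1 (0x97): reg=0xEC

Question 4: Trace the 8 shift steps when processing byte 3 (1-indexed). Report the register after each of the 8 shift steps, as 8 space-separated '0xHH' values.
Answer: 0x6C 0xD8 0xB7 0x69 0xD2 0xA3 0x41 0x82

Derivation:
After byte 1 (0x97): reg=0xEC
After byte 2 (0x52): reg=0x33
Register before byte 3: 0x33
After XOR with byte 0x05: 0x36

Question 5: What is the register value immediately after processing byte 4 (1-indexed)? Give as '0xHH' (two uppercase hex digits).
After byte 1 (0x97): reg=0xEC
After byte 2 (0x52): reg=0x33
After byte 3 (0x05): reg=0x82
After byte 4 (0xC0): reg=0xC9

Answer: 0xC9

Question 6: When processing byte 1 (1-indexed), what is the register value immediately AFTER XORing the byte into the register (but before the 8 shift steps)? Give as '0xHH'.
Register before byte 1: 0x00
Byte 1: 0x97
0x00 XOR 0x97 = 0x97

Answer: 0x97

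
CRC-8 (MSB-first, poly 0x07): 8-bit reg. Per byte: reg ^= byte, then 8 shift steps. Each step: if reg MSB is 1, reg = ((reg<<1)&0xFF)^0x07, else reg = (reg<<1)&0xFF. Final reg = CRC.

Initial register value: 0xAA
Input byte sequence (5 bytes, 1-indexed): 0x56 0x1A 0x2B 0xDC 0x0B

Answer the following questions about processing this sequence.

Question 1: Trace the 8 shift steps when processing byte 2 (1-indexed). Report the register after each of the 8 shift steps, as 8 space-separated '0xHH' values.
Answer: 0xC7 0x89 0x15 0x2A 0x54 0xA8 0x57 0xAE

Derivation:
After byte 1 (0x56): reg=0xFA
Register before byte 2: 0xFA
After XOR with byte 0x1A: 0xE0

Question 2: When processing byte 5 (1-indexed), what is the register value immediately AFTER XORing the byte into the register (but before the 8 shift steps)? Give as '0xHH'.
Register before byte 5: 0xED
Byte 5: 0x0B
0xED XOR 0x0B = 0xE6

Answer: 0xE6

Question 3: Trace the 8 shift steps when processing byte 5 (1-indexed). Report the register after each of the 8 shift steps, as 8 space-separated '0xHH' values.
After byte 1 (0x56): reg=0xFA
After byte 2 (0x1A): reg=0xAE
After byte 3 (0x2B): reg=0x92
After byte 4 (0xDC): reg=0xED
Register before byte 5: 0xED
After XOR with byte 0x0B: 0xE6

Answer: 0xCB 0x91 0x25 0x4A 0x94 0x2F 0x5E 0xBC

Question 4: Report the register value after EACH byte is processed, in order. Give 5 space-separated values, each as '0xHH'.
0xFA 0xAE 0x92 0xED 0xBC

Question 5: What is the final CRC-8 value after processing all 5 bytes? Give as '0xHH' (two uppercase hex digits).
After byte 1 (0x56): reg=0xFA
After byte 2 (0x1A): reg=0xAE
After byte 3 (0x2B): reg=0x92
After byte 4 (0xDC): reg=0xED
After byte 5 (0x0B): reg=0xBC

Answer: 0xBC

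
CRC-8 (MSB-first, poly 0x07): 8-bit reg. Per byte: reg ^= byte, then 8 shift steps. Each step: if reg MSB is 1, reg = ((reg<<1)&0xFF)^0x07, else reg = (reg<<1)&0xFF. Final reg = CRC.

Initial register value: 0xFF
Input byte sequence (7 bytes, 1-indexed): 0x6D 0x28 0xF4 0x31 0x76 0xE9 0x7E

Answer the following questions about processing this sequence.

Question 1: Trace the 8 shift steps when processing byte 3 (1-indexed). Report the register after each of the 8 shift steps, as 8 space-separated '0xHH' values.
Answer: 0xC9 0x95 0x2D 0x5A 0xB4 0x6F 0xDE 0xBB

Derivation:
After byte 1 (0x6D): reg=0xF7
After byte 2 (0x28): reg=0x13
Register before byte 3: 0x13
After XOR with byte 0xF4: 0xE7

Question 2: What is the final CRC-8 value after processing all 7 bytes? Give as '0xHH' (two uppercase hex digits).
After byte 1 (0x6D): reg=0xF7
After byte 2 (0x28): reg=0x13
After byte 3 (0xF4): reg=0xBB
After byte 4 (0x31): reg=0xBF
After byte 5 (0x76): reg=0x71
After byte 6 (0xE9): reg=0xC1
After byte 7 (0x7E): reg=0x34

Answer: 0x34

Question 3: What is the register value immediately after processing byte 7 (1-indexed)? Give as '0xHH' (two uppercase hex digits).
After byte 1 (0x6D): reg=0xF7
After byte 2 (0x28): reg=0x13
After byte 3 (0xF4): reg=0xBB
After byte 4 (0x31): reg=0xBF
After byte 5 (0x76): reg=0x71
After byte 6 (0xE9): reg=0xC1
After byte 7 (0x7E): reg=0x34

Answer: 0x34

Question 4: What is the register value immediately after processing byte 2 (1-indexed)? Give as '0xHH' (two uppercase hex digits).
Answer: 0x13

Derivation:
After byte 1 (0x6D): reg=0xF7
After byte 2 (0x28): reg=0x13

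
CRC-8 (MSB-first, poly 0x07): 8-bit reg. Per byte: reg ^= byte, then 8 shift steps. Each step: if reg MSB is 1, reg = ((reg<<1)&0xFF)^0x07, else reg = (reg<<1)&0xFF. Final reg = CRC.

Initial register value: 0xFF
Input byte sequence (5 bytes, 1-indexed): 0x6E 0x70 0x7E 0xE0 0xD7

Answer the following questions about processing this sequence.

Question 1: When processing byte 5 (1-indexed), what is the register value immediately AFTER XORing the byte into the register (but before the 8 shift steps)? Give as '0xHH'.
Answer: 0x2A

Derivation:
Register before byte 5: 0xFD
Byte 5: 0xD7
0xFD XOR 0xD7 = 0x2A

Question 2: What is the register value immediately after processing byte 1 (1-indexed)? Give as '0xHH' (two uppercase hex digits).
Answer: 0xFE

Derivation:
After byte 1 (0x6E): reg=0xFE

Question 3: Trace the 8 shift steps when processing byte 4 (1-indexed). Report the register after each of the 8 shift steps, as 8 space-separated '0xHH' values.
Answer: 0xFD 0xFD 0xFD 0xFD 0xFD 0xFD 0xFD 0xFD

Derivation:
After byte 1 (0x6E): reg=0xFE
After byte 2 (0x70): reg=0xA3
After byte 3 (0x7E): reg=0x1D
Register before byte 4: 0x1D
After XOR with byte 0xE0: 0xFD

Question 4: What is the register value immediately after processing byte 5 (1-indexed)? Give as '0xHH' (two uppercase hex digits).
Answer: 0xD6

Derivation:
After byte 1 (0x6E): reg=0xFE
After byte 2 (0x70): reg=0xA3
After byte 3 (0x7E): reg=0x1D
After byte 4 (0xE0): reg=0xFD
After byte 5 (0xD7): reg=0xD6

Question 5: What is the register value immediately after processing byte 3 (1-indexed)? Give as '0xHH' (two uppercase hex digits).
Answer: 0x1D

Derivation:
After byte 1 (0x6E): reg=0xFE
After byte 2 (0x70): reg=0xA3
After byte 3 (0x7E): reg=0x1D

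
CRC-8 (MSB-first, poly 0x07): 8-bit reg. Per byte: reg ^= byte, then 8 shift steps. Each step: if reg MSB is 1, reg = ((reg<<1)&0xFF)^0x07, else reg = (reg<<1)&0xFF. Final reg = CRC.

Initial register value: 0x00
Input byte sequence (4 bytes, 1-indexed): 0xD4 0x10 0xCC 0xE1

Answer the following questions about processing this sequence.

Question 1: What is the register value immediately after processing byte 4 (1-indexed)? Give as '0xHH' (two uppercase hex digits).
Answer: 0x8F

Derivation:
After byte 1 (0xD4): reg=0x22
After byte 2 (0x10): reg=0x9E
After byte 3 (0xCC): reg=0xB9
After byte 4 (0xE1): reg=0x8F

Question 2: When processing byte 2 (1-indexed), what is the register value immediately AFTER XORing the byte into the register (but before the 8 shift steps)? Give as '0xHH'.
Register before byte 2: 0x22
Byte 2: 0x10
0x22 XOR 0x10 = 0x32

Answer: 0x32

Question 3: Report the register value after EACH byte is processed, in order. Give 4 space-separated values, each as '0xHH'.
0x22 0x9E 0xB9 0x8F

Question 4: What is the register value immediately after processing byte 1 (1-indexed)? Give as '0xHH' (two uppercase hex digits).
After byte 1 (0xD4): reg=0x22

Answer: 0x22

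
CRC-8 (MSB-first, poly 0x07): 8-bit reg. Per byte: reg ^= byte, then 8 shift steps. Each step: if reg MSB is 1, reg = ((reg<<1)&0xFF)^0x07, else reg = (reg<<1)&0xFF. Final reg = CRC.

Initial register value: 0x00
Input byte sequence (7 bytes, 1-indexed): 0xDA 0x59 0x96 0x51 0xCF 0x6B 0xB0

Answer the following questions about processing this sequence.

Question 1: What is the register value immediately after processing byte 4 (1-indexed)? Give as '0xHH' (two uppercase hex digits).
Answer: 0x60

Derivation:
After byte 1 (0xDA): reg=0x08
After byte 2 (0x59): reg=0xB0
After byte 3 (0x96): reg=0xF2
After byte 4 (0x51): reg=0x60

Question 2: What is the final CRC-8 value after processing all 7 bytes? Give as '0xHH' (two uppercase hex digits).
Answer: 0x74

Derivation:
After byte 1 (0xDA): reg=0x08
After byte 2 (0x59): reg=0xB0
After byte 3 (0x96): reg=0xF2
After byte 4 (0x51): reg=0x60
After byte 5 (0xCF): reg=0x44
After byte 6 (0x6B): reg=0xCD
After byte 7 (0xB0): reg=0x74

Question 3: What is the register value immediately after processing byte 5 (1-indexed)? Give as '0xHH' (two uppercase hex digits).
Answer: 0x44

Derivation:
After byte 1 (0xDA): reg=0x08
After byte 2 (0x59): reg=0xB0
After byte 3 (0x96): reg=0xF2
After byte 4 (0x51): reg=0x60
After byte 5 (0xCF): reg=0x44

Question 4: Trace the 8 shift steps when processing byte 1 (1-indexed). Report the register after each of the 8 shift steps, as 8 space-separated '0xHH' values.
Answer: 0xB3 0x61 0xC2 0x83 0x01 0x02 0x04 0x08

Derivation:
Register before byte 1: 0x00
After XOR with byte 0xDA: 0xDA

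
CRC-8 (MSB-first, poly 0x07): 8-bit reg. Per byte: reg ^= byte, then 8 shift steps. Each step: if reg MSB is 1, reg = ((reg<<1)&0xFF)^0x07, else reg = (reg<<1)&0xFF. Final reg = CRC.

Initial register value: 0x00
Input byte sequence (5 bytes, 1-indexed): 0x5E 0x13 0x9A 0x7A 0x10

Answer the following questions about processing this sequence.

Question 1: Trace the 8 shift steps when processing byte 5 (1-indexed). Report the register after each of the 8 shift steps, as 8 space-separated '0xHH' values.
Answer: 0x6A 0xD4 0xAF 0x59 0xB2 0x63 0xC6 0x8B

Derivation:
After byte 1 (0x5E): reg=0x9D
After byte 2 (0x13): reg=0xA3
After byte 3 (0x9A): reg=0xAF
After byte 4 (0x7A): reg=0x25
Register before byte 5: 0x25
After XOR with byte 0x10: 0x35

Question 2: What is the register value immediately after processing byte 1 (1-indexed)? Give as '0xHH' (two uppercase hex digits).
After byte 1 (0x5E): reg=0x9D

Answer: 0x9D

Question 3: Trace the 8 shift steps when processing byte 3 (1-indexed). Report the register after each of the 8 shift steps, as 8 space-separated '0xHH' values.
Answer: 0x72 0xE4 0xCF 0x99 0x35 0x6A 0xD4 0xAF

Derivation:
After byte 1 (0x5E): reg=0x9D
After byte 2 (0x13): reg=0xA3
Register before byte 3: 0xA3
After XOR with byte 0x9A: 0x39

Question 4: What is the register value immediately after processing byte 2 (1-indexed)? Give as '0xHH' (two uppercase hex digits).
Answer: 0xA3

Derivation:
After byte 1 (0x5E): reg=0x9D
After byte 2 (0x13): reg=0xA3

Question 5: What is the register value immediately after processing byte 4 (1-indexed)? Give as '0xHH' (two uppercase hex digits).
Answer: 0x25

Derivation:
After byte 1 (0x5E): reg=0x9D
After byte 2 (0x13): reg=0xA3
After byte 3 (0x9A): reg=0xAF
After byte 4 (0x7A): reg=0x25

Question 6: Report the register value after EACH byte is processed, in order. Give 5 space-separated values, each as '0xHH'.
0x9D 0xA3 0xAF 0x25 0x8B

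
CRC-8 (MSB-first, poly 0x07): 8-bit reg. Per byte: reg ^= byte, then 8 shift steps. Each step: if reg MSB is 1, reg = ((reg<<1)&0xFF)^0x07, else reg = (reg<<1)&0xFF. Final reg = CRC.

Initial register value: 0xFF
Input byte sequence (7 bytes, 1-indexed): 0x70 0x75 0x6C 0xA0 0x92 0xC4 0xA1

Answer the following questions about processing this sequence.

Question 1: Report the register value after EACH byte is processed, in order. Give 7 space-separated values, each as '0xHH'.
0xA4 0x39 0xAC 0x24 0x0B 0x63 0x40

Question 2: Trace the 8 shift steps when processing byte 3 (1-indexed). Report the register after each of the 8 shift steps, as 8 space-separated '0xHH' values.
Answer: 0xAA 0x53 0xA6 0x4B 0x96 0x2B 0x56 0xAC

Derivation:
After byte 1 (0x70): reg=0xA4
After byte 2 (0x75): reg=0x39
Register before byte 3: 0x39
After XOR with byte 0x6C: 0x55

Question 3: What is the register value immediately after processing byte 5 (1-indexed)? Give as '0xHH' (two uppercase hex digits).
After byte 1 (0x70): reg=0xA4
After byte 2 (0x75): reg=0x39
After byte 3 (0x6C): reg=0xAC
After byte 4 (0xA0): reg=0x24
After byte 5 (0x92): reg=0x0B

Answer: 0x0B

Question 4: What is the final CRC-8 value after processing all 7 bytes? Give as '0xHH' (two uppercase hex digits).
After byte 1 (0x70): reg=0xA4
After byte 2 (0x75): reg=0x39
After byte 3 (0x6C): reg=0xAC
After byte 4 (0xA0): reg=0x24
After byte 5 (0x92): reg=0x0B
After byte 6 (0xC4): reg=0x63
After byte 7 (0xA1): reg=0x40

Answer: 0x40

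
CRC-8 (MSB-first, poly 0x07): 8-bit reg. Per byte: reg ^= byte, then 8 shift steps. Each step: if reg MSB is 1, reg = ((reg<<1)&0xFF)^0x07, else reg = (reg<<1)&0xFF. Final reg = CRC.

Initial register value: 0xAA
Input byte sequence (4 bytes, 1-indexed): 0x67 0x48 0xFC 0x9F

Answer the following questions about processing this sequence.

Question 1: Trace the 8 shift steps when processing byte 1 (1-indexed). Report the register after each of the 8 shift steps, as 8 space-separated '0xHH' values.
Answer: 0x9D 0x3D 0x7A 0xF4 0xEF 0xD9 0xB5 0x6D

Derivation:
Register before byte 1: 0xAA
After XOR with byte 0x67: 0xCD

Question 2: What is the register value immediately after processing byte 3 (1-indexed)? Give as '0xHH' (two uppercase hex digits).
After byte 1 (0x67): reg=0x6D
After byte 2 (0x48): reg=0xFB
After byte 3 (0xFC): reg=0x15

Answer: 0x15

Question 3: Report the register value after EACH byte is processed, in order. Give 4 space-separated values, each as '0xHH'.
0x6D 0xFB 0x15 0xBF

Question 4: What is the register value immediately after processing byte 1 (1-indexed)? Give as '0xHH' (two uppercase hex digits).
Answer: 0x6D

Derivation:
After byte 1 (0x67): reg=0x6D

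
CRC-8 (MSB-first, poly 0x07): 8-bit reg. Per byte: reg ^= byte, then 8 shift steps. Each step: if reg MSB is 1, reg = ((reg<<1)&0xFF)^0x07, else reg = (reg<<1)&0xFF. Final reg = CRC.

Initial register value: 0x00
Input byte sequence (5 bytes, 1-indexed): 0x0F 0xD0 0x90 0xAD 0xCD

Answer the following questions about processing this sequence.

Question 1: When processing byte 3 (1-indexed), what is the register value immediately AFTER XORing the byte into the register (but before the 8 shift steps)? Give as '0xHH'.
Answer: 0x6D

Derivation:
Register before byte 3: 0xFD
Byte 3: 0x90
0xFD XOR 0x90 = 0x6D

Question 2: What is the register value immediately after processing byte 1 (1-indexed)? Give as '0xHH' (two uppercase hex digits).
Answer: 0x2D

Derivation:
After byte 1 (0x0F): reg=0x2D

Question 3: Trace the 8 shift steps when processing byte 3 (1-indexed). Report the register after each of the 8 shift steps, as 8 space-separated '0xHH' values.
Answer: 0xDA 0xB3 0x61 0xC2 0x83 0x01 0x02 0x04

Derivation:
After byte 1 (0x0F): reg=0x2D
After byte 2 (0xD0): reg=0xFD
Register before byte 3: 0xFD
After XOR with byte 0x90: 0x6D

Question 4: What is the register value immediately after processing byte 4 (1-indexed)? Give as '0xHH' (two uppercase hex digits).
After byte 1 (0x0F): reg=0x2D
After byte 2 (0xD0): reg=0xFD
After byte 3 (0x90): reg=0x04
After byte 4 (0xAD): reg=0x56

Answer: 0x56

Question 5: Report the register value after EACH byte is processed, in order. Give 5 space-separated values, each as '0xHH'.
0x2D 0xFD 0x04 0x56 0xC8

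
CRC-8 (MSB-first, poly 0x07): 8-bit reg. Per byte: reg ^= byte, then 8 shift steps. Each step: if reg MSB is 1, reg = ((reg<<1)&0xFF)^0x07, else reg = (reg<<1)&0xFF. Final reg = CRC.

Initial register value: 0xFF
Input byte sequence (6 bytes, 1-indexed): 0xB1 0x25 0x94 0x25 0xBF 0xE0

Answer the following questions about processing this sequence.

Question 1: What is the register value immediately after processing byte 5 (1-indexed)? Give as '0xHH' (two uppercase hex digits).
Answer: 0xC3

Derivation:
After byte 1 (0xB1): reg=0xED
After byte 2 (0x25): reg=0x76
After byte 3 (0x94): reg=0xA0
After byte 4 (0x25): reg=0x92
After byte 5 (0xBF): reg=0xC3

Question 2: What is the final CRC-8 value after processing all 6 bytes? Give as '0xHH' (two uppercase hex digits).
After byte 1 (0xB1): reg=0xED
After byte 2 (0x25): reg=0x76
After byte 3 (0x94): reg=0xA0
After byte 4 (0x25): reg=0x92
After byte 5 (0xBF): reg=0xC3
After byte 6 (0xE0): reg=0xE9

Answer: 0xE9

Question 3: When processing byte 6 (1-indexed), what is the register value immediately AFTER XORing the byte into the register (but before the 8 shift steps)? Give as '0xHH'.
Answer: 0x23

Derivation:
Register before byte 6: 0xC3
Byte 6: 0xE0
0xC3 XOR 0xE0 = 0x23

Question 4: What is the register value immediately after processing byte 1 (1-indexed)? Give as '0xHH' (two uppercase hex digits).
Answer: 0xED

Derivation:
After byte 1 (0xB1): reg=0xED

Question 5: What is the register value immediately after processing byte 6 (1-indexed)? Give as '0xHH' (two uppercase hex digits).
After byte 1 (0xB1): reg=0xED
After byte 2 (0x25): reg=0x76
After byte 3 (0x94): reg=0xA0
After byte 4 (0x25): reg=0x92
After byte 5 (0xBF): reg=0xC3
After byte 6 (0xE0): reg=0xE9

Answer: 0xE9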